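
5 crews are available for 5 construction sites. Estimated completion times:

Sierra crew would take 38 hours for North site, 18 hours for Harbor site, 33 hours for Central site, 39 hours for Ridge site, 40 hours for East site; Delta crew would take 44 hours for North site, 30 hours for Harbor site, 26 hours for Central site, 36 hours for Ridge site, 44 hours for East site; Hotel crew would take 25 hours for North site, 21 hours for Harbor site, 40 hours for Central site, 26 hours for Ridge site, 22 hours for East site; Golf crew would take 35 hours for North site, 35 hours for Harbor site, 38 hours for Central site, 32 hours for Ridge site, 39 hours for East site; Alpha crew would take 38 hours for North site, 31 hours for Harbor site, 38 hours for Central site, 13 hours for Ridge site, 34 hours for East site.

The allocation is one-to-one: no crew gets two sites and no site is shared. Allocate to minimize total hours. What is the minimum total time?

Optimal: Sierra crew→Harbor site (18 hours), Delta crew→Central site (26 hours), Hotel crew→East site (22 hours), Golf crew→North site (35 hours), Alpha crew→Ridge site (13 hours) — total 18+26+22+35+13 = 114 hours.
Row-greedy (each crew in turn takes its cheapest remaining site) gives 136 hours, worse by 22.
Checked against all permutations: 114 hours is optimal.

Minimum total: 114 hours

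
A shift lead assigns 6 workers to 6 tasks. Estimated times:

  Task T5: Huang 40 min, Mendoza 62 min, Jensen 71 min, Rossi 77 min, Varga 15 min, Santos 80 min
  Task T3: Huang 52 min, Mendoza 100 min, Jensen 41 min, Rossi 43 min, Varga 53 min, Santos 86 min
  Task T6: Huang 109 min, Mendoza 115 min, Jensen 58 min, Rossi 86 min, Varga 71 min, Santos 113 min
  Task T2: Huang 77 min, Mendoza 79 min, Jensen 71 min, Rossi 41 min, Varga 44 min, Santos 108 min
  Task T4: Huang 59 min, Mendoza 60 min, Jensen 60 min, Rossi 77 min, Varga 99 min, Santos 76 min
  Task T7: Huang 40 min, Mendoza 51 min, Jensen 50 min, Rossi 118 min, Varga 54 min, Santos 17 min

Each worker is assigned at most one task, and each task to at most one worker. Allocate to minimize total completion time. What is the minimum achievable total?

Optimal: Huang→Task T3 (52 min), Mendoza→Task T4 (60 min), Jensen→Task T6 (58 min), Rossi→Task T2 (41 min), Varga→Task T5 (15 min), Santos→Task T7 (17 min) — total 52+60+58+41+15+17 = 243 min.
Min-entry greedy (repeatedly take the single cheapest remaining cell) gives 288 min, worse by 45.

Minimum total: 243 min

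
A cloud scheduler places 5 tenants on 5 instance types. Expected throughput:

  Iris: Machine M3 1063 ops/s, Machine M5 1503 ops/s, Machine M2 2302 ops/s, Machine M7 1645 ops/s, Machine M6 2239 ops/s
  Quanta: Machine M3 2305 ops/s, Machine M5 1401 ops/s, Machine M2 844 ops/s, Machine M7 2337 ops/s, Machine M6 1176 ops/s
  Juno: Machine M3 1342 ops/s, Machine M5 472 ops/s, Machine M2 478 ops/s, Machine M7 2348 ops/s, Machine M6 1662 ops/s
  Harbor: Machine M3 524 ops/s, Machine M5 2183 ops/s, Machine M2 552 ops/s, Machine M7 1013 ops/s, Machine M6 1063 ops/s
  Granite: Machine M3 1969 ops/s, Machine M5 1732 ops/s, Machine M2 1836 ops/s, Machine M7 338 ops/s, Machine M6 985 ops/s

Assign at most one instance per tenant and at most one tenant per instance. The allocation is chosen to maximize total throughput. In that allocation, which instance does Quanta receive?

Treat this as an assignment problem: match each tenant to one instance.
Optimal: Iris→Machine M6 (2239 ops/s), Quanta→Machine M3 (2305 ops/s), Juno→Machine M7 (2348 ops/s), Harbor→Machine M5 (2183 ops/s), Granite→Machine M2 (1836 ops/s) — total 2239+2305+2348+2183+1836 = 10911 ops/s.
Column-greedy (each instance in turn goes to its best remaining tenant) gives 10123 ops/s, worse by 788.
Next-best assignment: Iris→Machine M2, Quanta→Machine M7, Juno→Machine M6, Harbor→Machine M5, Granite→Machine M3 = 10453 ops/s.
Every other assignment is strictly worse.
Quanta's own top instance is Machine M7 (2337 ops/s), but forcing Quanta→Machine M7 and reassigning the rest optimally gives only 10453 ops/s — worse by 458.

Quanta receives Machine M3.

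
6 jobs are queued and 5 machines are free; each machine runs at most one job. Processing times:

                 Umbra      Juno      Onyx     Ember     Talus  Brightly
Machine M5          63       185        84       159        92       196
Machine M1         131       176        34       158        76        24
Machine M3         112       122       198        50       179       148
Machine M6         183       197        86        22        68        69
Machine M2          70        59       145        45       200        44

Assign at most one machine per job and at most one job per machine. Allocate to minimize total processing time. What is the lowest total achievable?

Minimum total: 259 min

Optimal: Umbra→Machine M5 (63 min), Onyx→Machine M1 (34 min), Ember→Machine M3 (50 min), Talus→Machine M6 (68 min), Brightly→Machine M2 (44 min) — total 63+34+50+68+44 = 259 min.
Min-entry greedy (repeatedly take the single cheapest remaining cell) gives 347 min, worse by 88.
Swapping Talus↔Brightly (Talus→Machine M2 200 min, Brightly→Machine M6 69 min) adds 157.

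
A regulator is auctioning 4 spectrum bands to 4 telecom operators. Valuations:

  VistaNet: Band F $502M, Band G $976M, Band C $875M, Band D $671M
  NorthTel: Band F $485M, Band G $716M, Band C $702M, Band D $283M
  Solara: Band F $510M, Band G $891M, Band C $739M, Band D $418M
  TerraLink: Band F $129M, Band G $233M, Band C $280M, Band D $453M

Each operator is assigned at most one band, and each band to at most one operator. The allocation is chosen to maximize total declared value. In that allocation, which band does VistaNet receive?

This is a one-to-one assignment (maximum-weight bipartite matching).
Optimal: VistaNet→Band C ($875M), NorthTel→Band F ($485M), Solara→Band G ($891M), TerraLink→Band D ($453M) — total 875+485+891+453 = $2704M.
Max-entry greedy (repeatedly take the single best remaining cell) gives $2653M, worse by 51.
VistaNet's own top band is Band G ($976M), but forcing VistaNet→Band G and reassigning the rest optimally gives only $2653M — worse by 51.

VistaNet receives Band C.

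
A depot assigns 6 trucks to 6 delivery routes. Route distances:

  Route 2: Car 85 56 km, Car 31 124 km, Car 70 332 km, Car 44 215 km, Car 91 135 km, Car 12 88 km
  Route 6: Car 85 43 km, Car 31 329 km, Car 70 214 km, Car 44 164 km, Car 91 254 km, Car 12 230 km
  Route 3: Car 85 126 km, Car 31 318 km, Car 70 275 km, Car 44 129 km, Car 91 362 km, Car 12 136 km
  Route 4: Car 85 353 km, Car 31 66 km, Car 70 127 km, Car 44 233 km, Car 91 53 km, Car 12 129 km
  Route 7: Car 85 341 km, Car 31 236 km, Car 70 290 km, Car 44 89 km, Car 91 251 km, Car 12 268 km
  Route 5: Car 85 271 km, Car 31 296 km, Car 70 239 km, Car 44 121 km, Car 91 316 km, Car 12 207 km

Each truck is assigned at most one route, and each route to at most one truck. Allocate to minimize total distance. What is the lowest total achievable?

Min total: 684 km

Optimal: Car 85→Route 6 (43 km), Car 31→Route 2 (124 km), Car 70→Route 5 (239 km), Car 44→Route 7 (89 km), Car 91→Route 4 (53 km), Car 12→Route 3 (136 km) — total 43+124+239+89+53+136 = 684 km.
Column-greedy (each route in turn goes to its cheapest remaining truck) gives 884 km, worse by 200.
Swapping Car 70↔Car 91 (Car 70→Route 4 127 km, Car 91→Route 5 316 km) adds 151.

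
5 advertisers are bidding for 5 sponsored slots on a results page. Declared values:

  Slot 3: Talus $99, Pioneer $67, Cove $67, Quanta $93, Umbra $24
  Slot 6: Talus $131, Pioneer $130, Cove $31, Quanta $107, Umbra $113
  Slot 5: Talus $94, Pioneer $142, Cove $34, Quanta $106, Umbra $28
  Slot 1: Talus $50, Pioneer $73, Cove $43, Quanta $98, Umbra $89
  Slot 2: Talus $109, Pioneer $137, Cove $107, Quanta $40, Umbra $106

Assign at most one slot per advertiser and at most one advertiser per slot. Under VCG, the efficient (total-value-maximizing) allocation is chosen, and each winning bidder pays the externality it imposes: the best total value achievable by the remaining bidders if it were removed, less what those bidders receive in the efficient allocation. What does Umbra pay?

Umbra pays $5.

Efficient allocation: Talus→Slot 6 ($131), Pioneer→Slot 5 ($142), Cove→Slot 2 ($107), Quanta→Slot 3 ($93), Umbra→Slot 1 ($89); total welfare W = $562.
Umbra receives Slot 1 at value $89, so the others get W − 89 = $473.
Without Umbra: best allocation of the remaining 4 bidders over all 5 slots is Talus→Slot 6 ($131), Pioneer→Slot 5 ($142), Cove→Slot 2 ($107), Quanta→Slot 1 ($98), total $478.
VCG payment = (others' best without Umbra) − (others' welfare with Umbra) = 478 − 473 = $5.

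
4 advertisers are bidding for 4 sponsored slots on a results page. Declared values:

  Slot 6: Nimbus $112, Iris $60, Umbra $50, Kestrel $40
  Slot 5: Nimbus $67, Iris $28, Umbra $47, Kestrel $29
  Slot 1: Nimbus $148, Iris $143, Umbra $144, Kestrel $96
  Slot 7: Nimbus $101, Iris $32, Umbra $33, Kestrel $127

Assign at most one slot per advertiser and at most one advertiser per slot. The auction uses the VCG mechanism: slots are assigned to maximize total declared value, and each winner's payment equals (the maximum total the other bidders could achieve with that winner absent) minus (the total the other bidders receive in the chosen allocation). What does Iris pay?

Iris pays $97.

Efficient allocation: Nimbus→Slot 6 ($112), Iris→Slot 1 ($143), Umbra→Slot 5 ($47), Kestrel→Slot 7 ($127); total welfare W = $429.
Iris receives Slot 1 at value $143, so the others get W − 143 = $286.
Without Iris: best allocation of the remaining 3 bidders over all 4 slots is Nimbus→Slot 6 ($112), Umbra→Slot 1 ($144), Kestrel→Slot 7 ($127), total $383.
VCG payment = (others' best without Iris) − (others' welfare with Iris) = 383 − 286 = $97.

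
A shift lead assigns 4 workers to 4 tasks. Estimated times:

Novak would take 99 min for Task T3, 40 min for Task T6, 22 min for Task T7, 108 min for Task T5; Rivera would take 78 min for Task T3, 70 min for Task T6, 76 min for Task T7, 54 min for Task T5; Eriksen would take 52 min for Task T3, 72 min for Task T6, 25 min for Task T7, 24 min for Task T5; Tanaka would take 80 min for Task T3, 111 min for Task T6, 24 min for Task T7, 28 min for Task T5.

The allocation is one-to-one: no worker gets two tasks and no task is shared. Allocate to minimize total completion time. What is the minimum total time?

Minimum total: 166 min

Optimal: Novak→Task T6 (40 min), Rivera→Task T3 (78 min), Eriksen→Task T5 (24 min), Tanaka→Task T7 (24 min) — total 40+78+24+24 = 166 min.
Column-greedy (each task in turn goes to its cheapest remaining worker) gives 170 min, worse by 4.
Next-best assignment: Novak→Task T6, Rivera→Task T5, Eriksen→Task T3, Tanaka→Task T7 = 170 min.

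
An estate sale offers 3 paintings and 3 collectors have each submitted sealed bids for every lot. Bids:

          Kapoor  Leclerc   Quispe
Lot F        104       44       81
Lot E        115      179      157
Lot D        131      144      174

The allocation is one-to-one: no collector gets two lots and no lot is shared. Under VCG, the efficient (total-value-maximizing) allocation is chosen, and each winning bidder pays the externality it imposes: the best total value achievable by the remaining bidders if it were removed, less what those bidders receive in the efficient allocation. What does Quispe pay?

Quispe pays $27.

Efficient allocation: Kapoor→Lot F ($104), Leclerc→Lot E ($179), Quispe→Lot D ($174); total welfare W = $457.
Quispe receives Lot D at value $174, so the others get W − 174 = $283.
Without Quispe: best allocation of the remaining 2 bidders over all 3 lots is Kapoor→Lot D ($131), Leclerc→Lot E ($179), total $310.
VCG payment = (others' best without Quispe) − (others' welfare with Quispe) = 310 − 283 = $27.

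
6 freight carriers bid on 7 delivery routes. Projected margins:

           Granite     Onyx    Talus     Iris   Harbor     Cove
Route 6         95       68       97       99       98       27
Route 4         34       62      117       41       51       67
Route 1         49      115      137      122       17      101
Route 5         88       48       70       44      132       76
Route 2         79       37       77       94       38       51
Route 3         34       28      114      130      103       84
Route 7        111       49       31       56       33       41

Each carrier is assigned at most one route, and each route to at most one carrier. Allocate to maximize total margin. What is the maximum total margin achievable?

Optimal: Granite→Route 7 ($111k), Onyx→Route 6 ($68k), Talus→Route 4 ($117k), Iris→Route 3 ($130k), Harbor→Route 5 ($132k), Cove→Route 1 ($101k) — total 111+68+117+130+132+101 = $659k.
Row-greedy (each carrier in turn takes its best remaining route) gives $656k, worse by 3.

Maximum total: $659k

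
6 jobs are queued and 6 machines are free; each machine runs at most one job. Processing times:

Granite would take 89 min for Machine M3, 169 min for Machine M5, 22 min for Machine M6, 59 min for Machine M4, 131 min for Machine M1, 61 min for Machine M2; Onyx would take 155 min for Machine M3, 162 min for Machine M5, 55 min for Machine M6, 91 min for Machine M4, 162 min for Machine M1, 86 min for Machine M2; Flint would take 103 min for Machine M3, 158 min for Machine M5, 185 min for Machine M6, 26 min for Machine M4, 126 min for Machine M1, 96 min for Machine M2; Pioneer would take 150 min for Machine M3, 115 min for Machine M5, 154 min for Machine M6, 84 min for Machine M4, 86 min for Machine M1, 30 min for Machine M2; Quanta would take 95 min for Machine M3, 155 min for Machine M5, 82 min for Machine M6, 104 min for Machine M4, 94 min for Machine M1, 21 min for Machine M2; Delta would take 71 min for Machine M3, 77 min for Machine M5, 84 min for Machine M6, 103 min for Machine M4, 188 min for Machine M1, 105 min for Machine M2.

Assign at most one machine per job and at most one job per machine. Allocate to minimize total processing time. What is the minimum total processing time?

Treat this as an assignment problem: match each job to one machine.
Optimal: Granite→Machine M3 (89 min), Onyx→Machine M6 (55 min), Flint→Machine M4 (26 min), Pioneer→Machine M1 (86 min), Quanta→Machine M2 (21 min), Delta→Machine M5 (77 min) — total 89+55+26+86+21+77 = 354 min.
Row-greedy (each job in turn takes its cheapest remaining machine) gives 392 min, worse by 38.
Swapping Delta↔Quanta (Delta→Machine M2 105 min, Quanta→Machine M5 155 min) adds 162.

Min total: 354 min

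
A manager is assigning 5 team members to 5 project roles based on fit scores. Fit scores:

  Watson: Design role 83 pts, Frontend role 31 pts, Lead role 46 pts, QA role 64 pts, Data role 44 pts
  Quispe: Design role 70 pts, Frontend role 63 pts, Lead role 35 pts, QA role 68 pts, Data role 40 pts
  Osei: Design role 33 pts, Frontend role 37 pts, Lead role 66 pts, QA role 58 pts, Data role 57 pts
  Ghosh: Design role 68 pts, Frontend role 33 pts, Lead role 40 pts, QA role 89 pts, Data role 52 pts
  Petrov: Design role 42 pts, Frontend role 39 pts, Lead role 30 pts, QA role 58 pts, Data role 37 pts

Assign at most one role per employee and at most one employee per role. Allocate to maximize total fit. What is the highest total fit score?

Optimal: Watson→Design role (83 pts), Quispe→Frontend role (63 pts), Osei→Lead role (66 pts), Ghosh→QA role (89 pts), Petrov→Data role (37 pts) — total 83+63+66+89+37 = 338 pts.
Row-greedy (each employee in turn takes its best remaining role) gives 308 pts, worse by 30.
Every other assignment is strictly worse.

Maximum total: 338 pts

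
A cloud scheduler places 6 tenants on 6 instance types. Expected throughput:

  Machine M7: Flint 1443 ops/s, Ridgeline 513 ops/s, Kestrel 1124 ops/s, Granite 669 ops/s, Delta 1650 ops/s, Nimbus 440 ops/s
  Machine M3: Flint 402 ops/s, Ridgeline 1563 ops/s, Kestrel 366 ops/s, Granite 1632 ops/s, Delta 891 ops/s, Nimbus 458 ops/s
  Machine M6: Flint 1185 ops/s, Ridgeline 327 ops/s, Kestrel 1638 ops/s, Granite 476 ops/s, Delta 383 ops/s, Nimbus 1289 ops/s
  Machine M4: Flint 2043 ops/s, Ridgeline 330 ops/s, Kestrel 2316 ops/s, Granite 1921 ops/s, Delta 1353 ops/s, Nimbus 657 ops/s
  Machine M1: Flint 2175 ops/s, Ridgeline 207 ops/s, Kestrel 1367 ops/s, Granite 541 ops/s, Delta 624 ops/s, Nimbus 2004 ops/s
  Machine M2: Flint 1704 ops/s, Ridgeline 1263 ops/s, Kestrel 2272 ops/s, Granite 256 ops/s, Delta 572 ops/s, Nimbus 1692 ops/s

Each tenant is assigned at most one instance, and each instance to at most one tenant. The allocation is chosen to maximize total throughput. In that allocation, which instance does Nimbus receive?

Treat this as an assignment problem: match each tenant to one instance.
Optimal: Flint→Machine M1 (2175 ops/s), Ridgeline→Machine M3 (1563 ops/s), Kestrel→Machine M2 (2272 ops/s), Granite→Machine M4 (1921 ops/s), Delta→Machine M7 (1650 ops/s), Nimbus→Machine M6 (1289 ops/s) — total 2175+1563+2272+1921+1650+1289 = 10870 ops/s.
Max-entry greedy (repeatedly take the single best remaining cell) gives 9792 ops/s, worse by 1078.
Next-best assignment: Flint→Machine M1, Ridgeline→Machine M3, Kestrel→Machine M6, Granite→Machine M4, Delta→Machine M7, Nimbus→Machine M2 = 10639 ops/s.
No other one-to-one assignment exceeds 10870 ops/s.
Nimbus's own top instance is Machine M1 (2004 ops/s), but forcing Nimbus→Machine M1 and reassigning the rest optimally gives only 10595 ops/s — worse by 275.

Nimbus receives Machine M6.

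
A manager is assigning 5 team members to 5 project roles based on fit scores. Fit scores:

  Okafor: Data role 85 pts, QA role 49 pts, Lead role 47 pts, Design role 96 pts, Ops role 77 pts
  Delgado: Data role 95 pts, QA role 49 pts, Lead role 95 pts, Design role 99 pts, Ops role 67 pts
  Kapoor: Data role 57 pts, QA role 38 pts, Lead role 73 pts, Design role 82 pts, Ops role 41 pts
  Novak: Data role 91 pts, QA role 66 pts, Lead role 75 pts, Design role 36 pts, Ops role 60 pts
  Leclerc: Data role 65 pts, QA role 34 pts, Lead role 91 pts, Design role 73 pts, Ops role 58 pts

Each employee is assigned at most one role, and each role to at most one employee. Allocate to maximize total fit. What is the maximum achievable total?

Optimal: Okafor→Ops role (77 pts), Delgado→Data role (95 pts), Kapoor→Design role (82 pts), Novak→QA role (66 pts), Leclerc→Lead role (91 pts) — total 77+95+82+66+91 = 411 pts.
Row-greedy (each employee in turn takes its best remaining role) gives 388 pts, worse by 23.

Maximum total: 411 pts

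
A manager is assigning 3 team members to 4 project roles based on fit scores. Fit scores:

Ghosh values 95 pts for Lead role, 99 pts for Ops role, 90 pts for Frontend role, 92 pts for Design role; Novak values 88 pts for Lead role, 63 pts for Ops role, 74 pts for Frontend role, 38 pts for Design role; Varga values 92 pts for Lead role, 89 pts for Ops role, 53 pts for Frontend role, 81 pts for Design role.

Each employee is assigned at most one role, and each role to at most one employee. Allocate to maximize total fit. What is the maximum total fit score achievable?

Optimal: Ghosh→Design role (92 pts), Novak→Lead role (88 pts), Varga→Ops role (89 pts) — total 92+88+89 = 269 pts.
Max-entry greedy (repeatedly take the single best remaining cell) gives 265 pts, worse by 4.
No other one-to-one assignment exceeds 269 pts.

Max total: 269 pts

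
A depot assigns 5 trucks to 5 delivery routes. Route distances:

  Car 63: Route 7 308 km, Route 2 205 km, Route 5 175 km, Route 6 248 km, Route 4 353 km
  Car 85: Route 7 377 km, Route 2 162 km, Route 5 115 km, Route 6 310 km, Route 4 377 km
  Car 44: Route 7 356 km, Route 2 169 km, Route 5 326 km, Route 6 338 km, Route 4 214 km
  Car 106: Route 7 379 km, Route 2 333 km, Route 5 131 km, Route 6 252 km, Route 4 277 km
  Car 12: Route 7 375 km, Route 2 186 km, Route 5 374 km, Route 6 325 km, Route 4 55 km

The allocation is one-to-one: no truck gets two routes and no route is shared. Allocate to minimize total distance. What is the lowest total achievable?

Treat this as an assignment problem: match each truck to one route.
Optimal: Car 63→Route 7 (308 km), Car 85→Route 5 (115 km), Car 44→Route 2 (169 km), Car 106→Route 6 (252 km), Car 12→Route 4 (55 km) — total 308+115+169+252+55 = 899 km.

Minimum total: 899 km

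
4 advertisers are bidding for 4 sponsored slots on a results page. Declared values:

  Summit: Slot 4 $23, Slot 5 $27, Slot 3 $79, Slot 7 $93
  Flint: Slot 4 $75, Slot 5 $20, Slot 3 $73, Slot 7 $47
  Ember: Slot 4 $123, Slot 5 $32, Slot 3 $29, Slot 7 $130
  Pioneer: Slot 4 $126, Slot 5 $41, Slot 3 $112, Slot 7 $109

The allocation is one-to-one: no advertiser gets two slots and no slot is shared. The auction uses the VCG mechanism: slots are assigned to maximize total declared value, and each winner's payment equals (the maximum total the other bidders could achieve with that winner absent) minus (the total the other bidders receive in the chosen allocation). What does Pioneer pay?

Efficient allocation: Summit→Slot 5 ($27), Flint→Slot 3 ($73), Ember→Slot 7 ($130), Pioneer→Slot 4 ($126); total welfare W = $356.
Pioneer receives Slot 4 at value $126, so the others get W − 126 = $230.
Without Pioneer: best allocation of the remaining 3 bidders over all 4 slots is Summit→Slot 7 ($93), Flint→Slot 3 ($73), Ember→Slot 4 ($123), total $289.
VCG payment = (others' best without Pioneer) − (others' welfare with Pioneer) = 289 − 230 = $59.

Pioneer pays $59.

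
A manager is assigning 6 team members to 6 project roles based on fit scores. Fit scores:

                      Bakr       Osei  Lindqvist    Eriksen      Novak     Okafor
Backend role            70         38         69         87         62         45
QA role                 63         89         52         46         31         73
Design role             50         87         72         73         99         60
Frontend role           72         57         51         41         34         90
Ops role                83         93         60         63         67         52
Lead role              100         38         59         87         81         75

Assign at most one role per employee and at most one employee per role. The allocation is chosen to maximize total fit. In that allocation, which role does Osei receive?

Osei receives QA role.

Optimal: Bakr→Lead role (100 pts), Osei→QA role (89 pts), Lindqvist→Ops role (60 pts), Eriksen→Backend role (87 pts), Novak→Design role (99 pts), Okafor→Frontend role (90 pts) — total 100+89+60+87+99+90 = 525 pts.
Row-greedy (each employee in turn takes its best remaining role) gives 459 pts, worse by 66.
Osei's own top role is Ops role (93 pts), but forcing Osei→Ops role and reassigning the rest optimally gives only 521 pts — worse by 4.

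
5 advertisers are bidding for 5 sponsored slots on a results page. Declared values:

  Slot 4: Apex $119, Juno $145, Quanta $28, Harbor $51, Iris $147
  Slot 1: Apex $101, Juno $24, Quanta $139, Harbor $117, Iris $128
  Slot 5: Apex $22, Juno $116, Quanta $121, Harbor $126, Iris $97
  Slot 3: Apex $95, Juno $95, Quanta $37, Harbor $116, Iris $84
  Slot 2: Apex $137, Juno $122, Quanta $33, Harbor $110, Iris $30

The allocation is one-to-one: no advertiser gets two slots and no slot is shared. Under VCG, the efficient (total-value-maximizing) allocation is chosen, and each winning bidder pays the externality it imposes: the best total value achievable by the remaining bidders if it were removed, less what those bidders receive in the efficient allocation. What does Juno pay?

Efficient allocation: Apex→Slot 2 ($137), Juno→Slot 5 ($116), Quanta→Slot 1 ($139), Harbor→Slot 3 ($116), Iris→Slot 4 ($147); total welfare W = $655.
Juno receives Slot 5 at value $116, so the others get W − 116 = $539.
Without Juno: best allocation of the remaining 4 bidders over all 5 slots is Apex→Slot 2 ($137), Quanta→Slot 1 ($139), Harbor→Slot 5 ($126), Iris→Slot 4 ($147), total $549.
VCG payment = (others' best without Juno) − (others' welfare with Juno) = 549 − 539 = $10.

Juno pays $10.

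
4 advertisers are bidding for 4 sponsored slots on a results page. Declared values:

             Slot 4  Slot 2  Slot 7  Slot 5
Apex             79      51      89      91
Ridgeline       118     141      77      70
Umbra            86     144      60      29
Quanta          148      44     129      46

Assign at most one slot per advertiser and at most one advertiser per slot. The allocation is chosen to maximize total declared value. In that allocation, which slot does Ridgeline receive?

Ridgeline receives Slot 4.

Optimal: Apex→Slot 5 ($91), Ridgeline→Slot 4 ($118), Umbra→Slot 2 ($144), Quanta→Slot 7 ($129) — total 91+118+144+129 = $482.
Row-greedy (each advertiser in turn takes its best remaining slot) gives $447, worse by 35.
No other one-to-one assignment exceeds $482.
Ridgeline's own top slot is Slot 2 ($141), but forcing Ridgeline→Slot 2 and reassigning the rest optimally gives only $447 — worse by 35.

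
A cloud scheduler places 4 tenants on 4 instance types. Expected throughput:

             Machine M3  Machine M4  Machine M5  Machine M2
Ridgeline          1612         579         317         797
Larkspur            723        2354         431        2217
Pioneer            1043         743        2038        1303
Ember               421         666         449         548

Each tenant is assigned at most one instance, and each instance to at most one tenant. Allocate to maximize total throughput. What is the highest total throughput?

Optimal: Ridgeline→Machine M3 (1612 ops/s), Larkspur→Machine M4 (2354 ops/s), Pioneer→Machine M5 (2038 ops/s), Ember→Machine M2 (548 ops/s) — total 1612+2354+2038+548 = 6552 ops/s.
Swapping Pioneer↔Larkspur (Pioneer→Machine M4 743 ops/s, Larkspur→Machine M5 431 ops/s) loses 3218.
No other one-to-one assignment exceeds 6552 ops/s.

Maximum total: 6552 ops/s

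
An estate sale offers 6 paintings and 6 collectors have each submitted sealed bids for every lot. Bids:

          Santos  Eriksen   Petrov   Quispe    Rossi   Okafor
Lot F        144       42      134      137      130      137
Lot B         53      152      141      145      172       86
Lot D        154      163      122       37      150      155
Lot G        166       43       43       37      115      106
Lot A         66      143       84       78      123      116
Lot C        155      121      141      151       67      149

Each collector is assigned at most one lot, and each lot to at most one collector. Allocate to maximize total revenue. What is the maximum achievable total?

Maximum total: $921

This is the linear assignment problem.
Optimal: Santos→Lot G ($166), Eriksen→Lot A ($143), Petrov→Lot F ($134), Quispe→Lot C ($151), Rossi→Lot B ($172), Okafor→Lot D ($155) — total 166+143+134+151+172+155 = $921.
Max-entry greedy (repeatedly take the single best remaining cell) gives $873, worse by 48.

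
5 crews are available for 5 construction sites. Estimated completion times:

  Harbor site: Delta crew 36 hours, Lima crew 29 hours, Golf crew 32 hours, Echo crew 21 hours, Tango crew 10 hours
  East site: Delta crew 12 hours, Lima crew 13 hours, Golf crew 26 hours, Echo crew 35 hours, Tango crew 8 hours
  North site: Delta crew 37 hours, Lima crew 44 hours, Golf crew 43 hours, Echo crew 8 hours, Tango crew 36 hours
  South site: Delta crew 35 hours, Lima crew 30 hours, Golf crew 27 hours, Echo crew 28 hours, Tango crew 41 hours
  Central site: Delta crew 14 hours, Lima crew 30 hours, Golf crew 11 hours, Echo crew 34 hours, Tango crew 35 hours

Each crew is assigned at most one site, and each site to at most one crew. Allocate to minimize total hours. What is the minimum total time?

Minimum total: 71 hours

Optimal: Delta crew→East site (12 hours), Lima crew→South site (30 hours), Golf crew→Central site (11 hours), Echo crew→North site (8 hours), Tango crew→Harbor site (10 hours) — total 12+30+11+8+10 = 71 hours.
Column-greedy (each site in turn goes to its cheapest remaining crew) gives 87 hours, worse by 16.
Next-best assignment: Delta crew→Central site, Lima crew→East site, Golf crew→South site, Echo crew→North site, Tango crew→Harbor site = 72 hours.
Checked against all permutations: 71 hours is optimal.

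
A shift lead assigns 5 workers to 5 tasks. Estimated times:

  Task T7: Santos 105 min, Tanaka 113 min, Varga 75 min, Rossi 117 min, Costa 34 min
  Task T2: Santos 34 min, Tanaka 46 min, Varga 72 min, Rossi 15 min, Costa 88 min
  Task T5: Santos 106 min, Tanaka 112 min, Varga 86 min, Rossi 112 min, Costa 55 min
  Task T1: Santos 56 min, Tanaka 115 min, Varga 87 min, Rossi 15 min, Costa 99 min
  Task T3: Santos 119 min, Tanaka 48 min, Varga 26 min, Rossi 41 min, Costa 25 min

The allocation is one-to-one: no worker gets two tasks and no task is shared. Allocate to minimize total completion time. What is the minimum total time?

This is the linear assignment problem.
Optimal: Santos→Task T2 (34 min), Tanaka→Task T3 (48 min), Varga→Task T5 (86 min), Rossi→Task T1 (15 min), Costa→Task T7 (34 min) — total 34+48+86+15+34 = 217 min.
Column-greedy (each task in turn goes to its cheapest remaining worker) gives 239 min, worse by 22.
Next-best assignment: Santos→Task T2, Tanaka→Task T5, Varga→Task T3, Rossi→Task T1, Costa→Task T7 = 221 min.

Minimum total: 217 min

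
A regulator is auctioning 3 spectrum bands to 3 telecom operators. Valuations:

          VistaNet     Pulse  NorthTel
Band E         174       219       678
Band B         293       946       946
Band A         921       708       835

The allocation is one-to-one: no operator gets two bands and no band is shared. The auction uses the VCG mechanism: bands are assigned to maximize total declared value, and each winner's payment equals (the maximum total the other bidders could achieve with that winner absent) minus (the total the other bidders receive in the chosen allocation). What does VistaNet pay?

VistaNet pays $157M.

Efficient allocation: VistaNet→Band A ($921M), Pulse→Band B ($946M), NorthTel→Band E ($678M); total welfare W = $2545M.
VistaNet receives Band A at value $921M, so the others get W − 921 = $1624M.
Without VistaNet: best allocation of the remaining 2 bidders over all 3 bands is Pulse→Band B ($946M), NorthTel→Band A ($835M), total $1781M.
VCG payment = (others' best without VistaNet) − (others' welfare with VistaNet) = 1781 − 1624 = $157M.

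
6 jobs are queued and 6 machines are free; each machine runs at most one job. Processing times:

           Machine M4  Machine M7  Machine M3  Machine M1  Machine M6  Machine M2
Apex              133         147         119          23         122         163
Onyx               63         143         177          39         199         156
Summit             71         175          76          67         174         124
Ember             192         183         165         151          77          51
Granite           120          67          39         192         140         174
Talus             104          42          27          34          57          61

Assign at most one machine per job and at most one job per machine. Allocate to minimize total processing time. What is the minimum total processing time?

Treat this as an assignment problem: match each job to one machine.
Optimal: Apex→Machine M1 (23 min), Onyx→Machine M4 (63 min), Summit→Machine M3 (76 min), Ember→Machine M2 (51 min), Granite→Machine M7 (67 min), Talus→Machine M6 (57 min) — total 23+63+76+51+67+57 = 337 min.
Min-entry greedy (repeatedly take the single cheapest remaining cell) gives 405 min, worse by 68.
Next-best assignment: Apex→Machine M6, Onyx→Machine M1, Summit→Machine M4, Ember→Machine M2, Granite→Machine M3, Talus→Machine M7 = 364 min.

Minimum total: 337 min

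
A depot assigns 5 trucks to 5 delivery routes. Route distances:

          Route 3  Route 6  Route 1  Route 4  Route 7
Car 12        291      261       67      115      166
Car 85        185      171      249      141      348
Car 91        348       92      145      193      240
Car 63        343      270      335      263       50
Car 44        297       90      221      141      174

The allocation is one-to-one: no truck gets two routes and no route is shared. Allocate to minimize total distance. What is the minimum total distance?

Minimum total: 535 km

Optimal: Car 12→Route 1 (67 km), Car 85→Route 3 (185 km), Car 91→Route 6 (92 km), Car 63→Route 7 (50 km), Car 44→Route 4 (141 km) — total 67+185+92+50+141 = 535 km.
Min-entry greedy (repeatedly take the single cheapest remaining cell) gives 696 km, worse by 161.
Next-best assignment: Car 12→Route 1, Car 85→Route 3, Car 91→Route 4, Car 63→Route 7, Car 44→Route 6 = 585 km.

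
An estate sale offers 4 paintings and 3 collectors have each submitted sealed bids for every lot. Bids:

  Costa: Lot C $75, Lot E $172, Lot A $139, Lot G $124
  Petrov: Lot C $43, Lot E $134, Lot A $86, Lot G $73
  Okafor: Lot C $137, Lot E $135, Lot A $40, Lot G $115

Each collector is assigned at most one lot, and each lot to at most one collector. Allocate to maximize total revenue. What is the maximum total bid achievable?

Maximum total: $410

Optimal: Costa→Lot A ($139), Petrov→Lot E ($134), Okafor→Lot C ($137) — total 139+134+137 = $410.
Max-entry greedy (repeatedly take the single best remaining cell) gives $395, worse by 15.
Every other assignment is strictly worse.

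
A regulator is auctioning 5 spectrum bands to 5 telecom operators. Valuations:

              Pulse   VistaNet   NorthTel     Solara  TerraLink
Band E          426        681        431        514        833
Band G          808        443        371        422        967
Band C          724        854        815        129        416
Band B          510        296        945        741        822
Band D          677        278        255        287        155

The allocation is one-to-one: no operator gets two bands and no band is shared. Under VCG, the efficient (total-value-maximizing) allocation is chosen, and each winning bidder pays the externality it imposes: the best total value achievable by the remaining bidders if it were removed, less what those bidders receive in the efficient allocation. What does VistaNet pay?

Efficient allocation: Pulse→Band D ($677M), VistaNet→Band C ($854M), NorthTel→Band B ($945M), Solara→Band E ($514M), TerraLink→Band G ($967M); total welfare W = $3957M.
VistaNet receives Band C at value $854M, so the others get W − 854 = $3103M.
Without VistaNet: best allocation of the remaining 4 bidders over all 5 bands is Pulse→Band D ($677M), NorthTel→Band C ($815M), Solara→Band B ($741M), TerraLink→Band G ($967M), total $3200M.
VCG payment = (others' best without VistaNet) − (others' welfare with VistaNet) = 3200 − 3103 = $97M.

VistaNet pays $97M.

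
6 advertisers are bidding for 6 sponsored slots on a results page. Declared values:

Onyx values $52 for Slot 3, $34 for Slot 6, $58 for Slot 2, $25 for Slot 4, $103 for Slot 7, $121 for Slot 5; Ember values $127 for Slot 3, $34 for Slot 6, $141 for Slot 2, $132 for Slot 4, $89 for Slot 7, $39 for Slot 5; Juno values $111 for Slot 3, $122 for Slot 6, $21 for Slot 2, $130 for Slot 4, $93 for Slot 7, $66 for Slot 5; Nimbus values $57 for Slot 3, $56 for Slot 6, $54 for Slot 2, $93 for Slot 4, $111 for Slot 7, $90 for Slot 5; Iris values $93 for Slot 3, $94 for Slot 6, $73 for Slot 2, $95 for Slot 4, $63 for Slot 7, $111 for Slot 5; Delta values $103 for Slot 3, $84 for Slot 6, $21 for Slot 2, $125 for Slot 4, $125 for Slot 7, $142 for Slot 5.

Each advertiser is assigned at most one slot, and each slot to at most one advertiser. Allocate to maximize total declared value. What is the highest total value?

Max total: $713

This is the linear assignment problem.
Optimal: Onyx→Slot 5 ($121), Ember→Slot 2 ($141), Juno→Slot 6 ($122), Nimbus→Slot 7 ($111), Iris→Slot 3 ($93), Delta→Slot 4 ($125) — total 121+141+122+111+93+125 = $713.
Row-greedy (each advertiser in turn takes its best remaining slot) gives $700, worse by 13.
Next-best assignment: Onyx→Slot 5, Ember→Slot 2, Juno→Slot 3, Nimbus→Slot 7, Iris→Slot 6, Delta→Slot 4 = $703.
Swapping Nimbus↔Delta (Nimbus→Slot 4 $93, Delta→Slot 7 $125) loses 18.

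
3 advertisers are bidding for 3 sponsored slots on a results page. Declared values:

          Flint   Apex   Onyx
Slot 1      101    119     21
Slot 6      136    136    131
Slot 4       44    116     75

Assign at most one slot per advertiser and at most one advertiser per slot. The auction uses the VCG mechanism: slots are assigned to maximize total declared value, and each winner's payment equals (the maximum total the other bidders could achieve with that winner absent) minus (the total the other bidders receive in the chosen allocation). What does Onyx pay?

Efficient allocation: Flint→Slot 1 ($101), Apex→Slot 4 ($116), Onyx→Slot 6 ($131); total welfare W = $348.
Onyx receives Slot 6 at value $131, so the others get W − 131 = $217.
Without Onyx: best allocation of the remaining 2 bidders over all 3 slots is Flint→Slot 6 ($136), Apex→Slot 1 ($119), total $255.
VCG payment = (others' best without Onyx) − (others' welfare with Onyx) = 255 − 217 = $38.

Onyx pays $38.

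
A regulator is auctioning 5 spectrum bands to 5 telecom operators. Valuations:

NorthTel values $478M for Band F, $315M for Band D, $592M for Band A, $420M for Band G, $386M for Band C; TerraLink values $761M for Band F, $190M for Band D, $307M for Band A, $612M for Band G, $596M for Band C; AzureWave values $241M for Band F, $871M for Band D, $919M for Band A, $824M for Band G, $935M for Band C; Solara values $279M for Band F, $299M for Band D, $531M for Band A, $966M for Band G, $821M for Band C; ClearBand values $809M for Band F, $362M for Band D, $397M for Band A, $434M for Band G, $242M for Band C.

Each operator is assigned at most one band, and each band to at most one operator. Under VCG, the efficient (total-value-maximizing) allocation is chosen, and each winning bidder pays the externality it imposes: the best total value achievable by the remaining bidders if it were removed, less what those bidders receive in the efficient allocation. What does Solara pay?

Efficient allocation: NorthTel→Band A ($592M), TerraLink→Band C ($596M), AzureWave→Band D ($871M), Solara→Band G ($966M), ClearBand→Band F ($809M); total welfare W = $3834M.
Solara receives Band G at value $966M, so the others get W − 966 = $2868M.
Without Solara: best allocation of the remaining 4 bidders over all 5 bands is NorthTel→Band A ($592M), TerraLink→Band G ($612M), AzureWave→Band C ($935M), ClearBand→Band F ($809M), total $2948M.
VCG payment = (others' best without Solara) − (others' welfare with Solara) = 2948 − 2868 = $80M.

Solara pays $80M.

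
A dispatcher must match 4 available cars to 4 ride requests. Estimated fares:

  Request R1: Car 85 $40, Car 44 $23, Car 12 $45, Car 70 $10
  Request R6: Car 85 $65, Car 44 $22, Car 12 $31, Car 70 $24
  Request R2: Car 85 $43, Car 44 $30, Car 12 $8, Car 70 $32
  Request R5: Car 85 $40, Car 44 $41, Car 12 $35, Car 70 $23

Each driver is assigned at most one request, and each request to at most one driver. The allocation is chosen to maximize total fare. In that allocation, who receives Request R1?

Car 12 receives Request R1.

Optimal: Car 85→Request R6 ($65), Car 44→Request R5 ($41), Car 12→Request R1 ($45), Car 70→Request R2 ($32) — total 65+41+45+32 = $183.
Next-best assignment: Car 85→Request R6, Car 44→Request R2, Car 12→Request R1, Car 70→Request R5 = $163.
Swapping Car 12↔Car 44 (Car 12→Request R5 $35, Car 44→Request R1 $23) loses 28.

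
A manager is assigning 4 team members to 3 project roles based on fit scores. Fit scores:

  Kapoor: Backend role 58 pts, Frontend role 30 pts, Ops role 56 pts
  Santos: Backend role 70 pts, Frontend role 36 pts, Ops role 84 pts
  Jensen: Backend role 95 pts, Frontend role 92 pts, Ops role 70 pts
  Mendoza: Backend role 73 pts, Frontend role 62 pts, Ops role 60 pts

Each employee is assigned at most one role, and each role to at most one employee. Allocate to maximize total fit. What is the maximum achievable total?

Maximum total: 249 pts

Optimal: Mendoza→Backend role (73 pts), Jensen→Frontend role (92 pts), Santos→Ops role (84 pts) — total 73+92+84 = 249 pts.
Max-entry greedy (repeatedly take the single best remaining cell) gives 241 pts, worse by 8.
Swapping Mendoza↔Jensen (Mendoza→Frontend role 62 pts, Jensen→Backend role 95 pts) loses 8.
Checked against all permutations: 249 pts is optimal.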